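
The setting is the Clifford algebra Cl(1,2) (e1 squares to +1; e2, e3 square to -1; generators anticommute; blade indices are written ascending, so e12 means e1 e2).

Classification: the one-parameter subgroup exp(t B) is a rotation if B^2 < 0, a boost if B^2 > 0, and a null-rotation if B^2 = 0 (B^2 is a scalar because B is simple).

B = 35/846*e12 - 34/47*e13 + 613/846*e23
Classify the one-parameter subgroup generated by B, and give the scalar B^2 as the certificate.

B^2 term by term: the squares give (35/846)^2*(e12)^2 + (-34/47)^2*(e13)^2 + (613/846)^2*(e23)^2 = 1225/715716*(+1) + 1156/2209*(+1) + 375769/715716*(-1) = 0 (each basis 2-blade squares to minus the product of its generators' squares); cross terms between blades sharing an index anticommute and cancel. So B^2 = 0.
Answer: null-rotation, certificate B^2 = 0. The scalar 0 is the complete invariant here: its sign names the subgroup type.


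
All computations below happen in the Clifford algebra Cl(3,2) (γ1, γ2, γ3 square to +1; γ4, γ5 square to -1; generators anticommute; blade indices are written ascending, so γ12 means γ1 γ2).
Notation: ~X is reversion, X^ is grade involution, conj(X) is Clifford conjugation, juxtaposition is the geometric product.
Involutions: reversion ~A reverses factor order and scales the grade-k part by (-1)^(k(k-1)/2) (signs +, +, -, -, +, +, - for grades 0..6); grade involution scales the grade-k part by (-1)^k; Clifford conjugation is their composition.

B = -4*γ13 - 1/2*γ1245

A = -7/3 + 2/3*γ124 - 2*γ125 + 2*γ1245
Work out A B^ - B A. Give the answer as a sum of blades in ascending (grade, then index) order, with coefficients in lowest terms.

first term: -1 - γ4 - 1/3*γ5 + 28/3*γ13 + 8/3*γ234 - 8*γ235 + 7/6*γ1245 + 8*γ2345
second term: -1 + γ4 + 1/3*γ5 + 28/3*γ13 - 8/3*γ234 + 8*γ235 + 7/6*γ1245 - 8*γ2345
Answer: -2*γ4 - 2/3*γ5 + 16/3*γ234 - 16*γ235 + 16*γ2345


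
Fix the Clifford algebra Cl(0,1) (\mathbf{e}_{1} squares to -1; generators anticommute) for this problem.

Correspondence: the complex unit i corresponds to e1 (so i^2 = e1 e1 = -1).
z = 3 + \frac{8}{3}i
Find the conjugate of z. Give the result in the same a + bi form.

In blades: z = 3 + \frac{8}{3} e_{1}.
Conjugation here is Clifford conjugation: the scalar is fixed and the grade-1 and grade-2 blades all flip sign, giving 3 - \frac{8}{3} e_{1}; translating back:
Answer: 3 - \frac{8}{3}i


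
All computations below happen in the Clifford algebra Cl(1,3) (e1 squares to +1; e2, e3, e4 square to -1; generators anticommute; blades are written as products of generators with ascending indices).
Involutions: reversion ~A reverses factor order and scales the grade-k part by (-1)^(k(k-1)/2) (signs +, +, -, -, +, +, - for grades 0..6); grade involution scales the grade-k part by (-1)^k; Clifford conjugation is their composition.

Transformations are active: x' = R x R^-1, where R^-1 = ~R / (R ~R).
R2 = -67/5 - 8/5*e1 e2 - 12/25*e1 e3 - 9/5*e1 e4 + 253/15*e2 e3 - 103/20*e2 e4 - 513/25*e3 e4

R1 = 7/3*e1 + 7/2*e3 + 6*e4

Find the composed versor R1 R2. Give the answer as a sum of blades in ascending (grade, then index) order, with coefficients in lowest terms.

Distribute over the terms of R1 (each basis-blade product reordered to ascending indices, repeated generators contracted through their squares):
(7/3*e1) R2 = -469/15*e1 - 56/15*e2 - 28/25*e3 - 21/5*e4 + 1771/45*e1 e2 e3 - 721/60*e1 e2 e4 - 1197/25*e1 e3 e4
(7/2*e3) R2 = -42/25*e1 + 1771/30*e2 - 469/10*e3 + 3591/50*e4 - 28/5*e1 e2 e3 + 63/10*e1 e3 e4 + 721/40*e2 e3 e4
(6*e4) R2 = -54/5*e1 - 309/10*e2 - 3078/25*e3 - 402/5*e4 - 48/5*e1 e2 e4 - 72/25*e1 e3 e4 + 506/5*e2 e3 e4
Summing the partial products and collecting blades:
Answer: -3281/75*e1 + 122/5*e2 - 8557/50*e3 - 639/50*e4 + 1519/45*e1 e2 e3 - 1297/60*e1 e2 e4 - 2223/50*e1 e3 e4 + 4769/40*e2 e3 e4


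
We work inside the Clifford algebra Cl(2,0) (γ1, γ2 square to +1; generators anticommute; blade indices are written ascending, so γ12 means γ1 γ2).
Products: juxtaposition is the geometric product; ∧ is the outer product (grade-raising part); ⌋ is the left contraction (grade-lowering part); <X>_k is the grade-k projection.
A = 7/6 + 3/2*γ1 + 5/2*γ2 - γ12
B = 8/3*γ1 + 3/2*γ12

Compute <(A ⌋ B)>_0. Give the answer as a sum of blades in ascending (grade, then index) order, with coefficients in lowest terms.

step 1: 11/2 - 23/36*γ1 + 9/4*γ2 + 7/4*γ12
step 2: 11/2
Answer: 11/2


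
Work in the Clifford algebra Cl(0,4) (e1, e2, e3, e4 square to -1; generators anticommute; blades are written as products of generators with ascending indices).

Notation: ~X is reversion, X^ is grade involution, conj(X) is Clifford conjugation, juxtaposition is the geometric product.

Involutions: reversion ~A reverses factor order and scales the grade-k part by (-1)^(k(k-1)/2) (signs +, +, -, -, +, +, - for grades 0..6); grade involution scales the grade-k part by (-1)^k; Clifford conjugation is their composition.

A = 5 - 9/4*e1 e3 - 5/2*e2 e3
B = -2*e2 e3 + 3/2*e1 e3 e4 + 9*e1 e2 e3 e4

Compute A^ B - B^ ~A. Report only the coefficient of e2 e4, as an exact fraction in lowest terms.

first term: -5 + 27/8*e4 + 9/2*e1 e2 + 45/2*e1 e4 - 10*e2 e3 - 81/4*e2 e4 + 15/4*e1 e2 e4 + 15/2*e1 e3 e4 + 45*e1 e2 e3 e4
second term: 5 + 27/8*e4 + 9/2*e1 e2 - 45/2*e1 e4 - 10*e2 e3 + 81/4*e2 e4 - 15/4*e1 e2 e4 - 15/2*e1 e3 e4 + 45*e1 e2 e3 e4
Answer: -81/2


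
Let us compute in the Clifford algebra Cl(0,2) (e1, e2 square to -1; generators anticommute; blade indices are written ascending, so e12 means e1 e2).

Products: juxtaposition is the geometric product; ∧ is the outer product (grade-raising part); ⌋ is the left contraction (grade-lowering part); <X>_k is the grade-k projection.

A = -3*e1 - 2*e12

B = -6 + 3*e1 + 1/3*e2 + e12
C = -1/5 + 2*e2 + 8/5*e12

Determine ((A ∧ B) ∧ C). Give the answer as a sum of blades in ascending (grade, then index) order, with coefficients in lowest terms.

step 1: 18*e1 + 11*e12
step 2: -18/5*e1 + 169/5*e12
Answer: -18/5*e1 + 169/5*e12


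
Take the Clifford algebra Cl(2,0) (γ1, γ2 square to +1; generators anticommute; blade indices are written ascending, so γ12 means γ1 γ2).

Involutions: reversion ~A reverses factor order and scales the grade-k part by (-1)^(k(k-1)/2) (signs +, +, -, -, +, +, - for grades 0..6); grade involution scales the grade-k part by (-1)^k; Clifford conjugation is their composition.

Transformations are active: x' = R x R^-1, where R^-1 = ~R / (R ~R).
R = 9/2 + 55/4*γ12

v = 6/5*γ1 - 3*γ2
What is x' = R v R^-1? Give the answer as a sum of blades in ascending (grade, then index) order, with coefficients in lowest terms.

~R = 9/2 - 55/4*γ12, and R ~R = 3349/16, so R^-1 = ~R / (3349/16).
R v = -717/20*γ1 - 30*γ2
Answer: -45906/16745*γ1 + 5727/3349*γ2


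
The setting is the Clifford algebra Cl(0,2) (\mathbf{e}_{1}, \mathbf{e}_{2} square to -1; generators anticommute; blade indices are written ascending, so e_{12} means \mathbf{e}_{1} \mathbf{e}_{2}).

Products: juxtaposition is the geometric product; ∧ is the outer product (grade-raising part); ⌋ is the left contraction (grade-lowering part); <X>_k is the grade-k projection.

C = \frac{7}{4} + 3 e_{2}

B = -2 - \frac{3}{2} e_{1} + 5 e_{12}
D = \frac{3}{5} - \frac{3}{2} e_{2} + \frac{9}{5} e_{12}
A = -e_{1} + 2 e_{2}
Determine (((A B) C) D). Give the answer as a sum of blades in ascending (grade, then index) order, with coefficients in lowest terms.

step 1: -\frac{3}{2} + 12 e_{1} + e_{2} + 3 e_{12}
step 2: -\frac{45}{8} + 12 e_{1} - \frac{11}{4} e_{2} + \frac{165}{4} e_{12}
step 3: -\frac{327}{4} + \frac{513}{8} e_{1} - \frac{237}{16} e_{2} - \frac{27}{8} e_{12}
Answer: -\frac{327}{4} + \frac{513}{8} e_{1} - \frac{237}{16} e_{2} - \frac{27}{8} e_{12}


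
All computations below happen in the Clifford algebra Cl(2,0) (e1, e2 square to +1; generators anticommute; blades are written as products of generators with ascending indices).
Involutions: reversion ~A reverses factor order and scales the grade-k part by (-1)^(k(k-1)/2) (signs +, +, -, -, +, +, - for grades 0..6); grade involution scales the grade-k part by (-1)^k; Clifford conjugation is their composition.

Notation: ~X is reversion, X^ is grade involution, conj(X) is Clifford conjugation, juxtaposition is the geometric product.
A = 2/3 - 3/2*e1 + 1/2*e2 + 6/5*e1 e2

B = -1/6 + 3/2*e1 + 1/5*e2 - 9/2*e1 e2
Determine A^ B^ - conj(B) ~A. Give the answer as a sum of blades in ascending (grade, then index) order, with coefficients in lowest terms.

first term: 113/36 - 187/50*e1 - 5*e2 - 17/4*e1 e2
second term: 1339/180 + 63/50*e1 + 25/3*e2 + 43/20*e1 e2
Answer: -43/10 - 5*e1 - 40/3*e2 - 32/5*e1 e2


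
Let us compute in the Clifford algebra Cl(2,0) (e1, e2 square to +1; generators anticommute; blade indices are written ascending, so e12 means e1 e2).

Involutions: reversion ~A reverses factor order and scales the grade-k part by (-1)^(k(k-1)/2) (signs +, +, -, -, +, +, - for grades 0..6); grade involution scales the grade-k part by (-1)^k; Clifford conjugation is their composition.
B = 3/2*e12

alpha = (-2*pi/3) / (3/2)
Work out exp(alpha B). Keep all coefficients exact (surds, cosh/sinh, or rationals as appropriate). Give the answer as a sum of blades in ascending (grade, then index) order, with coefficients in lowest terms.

B^2 = (3/2)^2*(e12)^2 = 9/4*(-1) = -9/4 (a basis 2-blade squares to minus the product of its generators' squares).
B^2 = -9/4 — a negative square means the series sums to a rotation: l = 3/2, alpha*l = -2*pi/3, so exp(alpha B) = cos(-2*pi/3) + (sin(-2*pi/3)/(3/2))*B = -1/2 + (-sqrt(3)/3)*B.
Answer: -1/2 - sqrt(3)/2*e12


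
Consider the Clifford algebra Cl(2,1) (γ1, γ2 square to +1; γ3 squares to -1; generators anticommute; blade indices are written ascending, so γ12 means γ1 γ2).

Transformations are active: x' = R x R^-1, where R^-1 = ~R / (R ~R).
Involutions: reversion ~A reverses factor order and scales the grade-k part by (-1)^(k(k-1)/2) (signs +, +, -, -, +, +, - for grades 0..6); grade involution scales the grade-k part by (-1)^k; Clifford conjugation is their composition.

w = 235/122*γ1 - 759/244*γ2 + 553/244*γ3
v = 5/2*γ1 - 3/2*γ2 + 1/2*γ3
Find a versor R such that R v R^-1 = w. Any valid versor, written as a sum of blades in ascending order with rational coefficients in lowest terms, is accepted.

Since q(v) = q(w) = 33/4, the sum R = v + w = 270/61*γ1 - 1125/244*γ2 + 675/244*γ3 does the job whenever invertible.
Answer: 270/61*γ1 - 1125/244*γ2 + 675/244*γ3


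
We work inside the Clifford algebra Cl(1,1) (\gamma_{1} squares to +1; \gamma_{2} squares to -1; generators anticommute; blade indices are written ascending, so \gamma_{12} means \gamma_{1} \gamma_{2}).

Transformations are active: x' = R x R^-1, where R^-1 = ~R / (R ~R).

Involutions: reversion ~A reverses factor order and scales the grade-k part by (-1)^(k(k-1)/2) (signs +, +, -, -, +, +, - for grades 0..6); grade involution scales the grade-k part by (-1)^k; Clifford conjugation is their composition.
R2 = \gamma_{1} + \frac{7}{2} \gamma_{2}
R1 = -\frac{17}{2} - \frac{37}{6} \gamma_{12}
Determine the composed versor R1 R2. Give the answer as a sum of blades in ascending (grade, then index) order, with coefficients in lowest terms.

Distribute over the terms of R1 (each basis-blade product reordered to ascending indices, repeated generators contracted through their squares):
(-\frac{17}{2}) R2 = -\frac{17}{2} \gamma_{1} - \frac{119}{4} \gamma_{2}
(-\frac{37}{6} \gamma_{12}) R2 = \frac{259}{12} \gamma_{1} + \frac{37}{6} \gamma_{2}
Summing the partial products and collecting blades:
Answer: \frac{157}{12} \gamma_{1} - \frac{283}{12} \gamma_{2}


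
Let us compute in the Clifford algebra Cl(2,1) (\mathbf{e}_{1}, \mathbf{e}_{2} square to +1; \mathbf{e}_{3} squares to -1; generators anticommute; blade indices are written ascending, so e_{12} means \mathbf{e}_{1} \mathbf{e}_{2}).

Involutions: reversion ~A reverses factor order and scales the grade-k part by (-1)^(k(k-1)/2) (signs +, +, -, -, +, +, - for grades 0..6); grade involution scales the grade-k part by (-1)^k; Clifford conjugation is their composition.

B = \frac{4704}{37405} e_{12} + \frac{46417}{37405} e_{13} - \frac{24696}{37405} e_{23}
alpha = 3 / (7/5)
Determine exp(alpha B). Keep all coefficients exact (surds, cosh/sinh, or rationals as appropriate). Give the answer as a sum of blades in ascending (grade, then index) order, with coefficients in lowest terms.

B^2 term by term: the squares give (\frac{4704}{37405})^2*(e_{12})^2 + (\frac{46417}{37405})^2*(e_{13})^2 + (-\frac{24696}{37405})^2*(e_{23})^2 = \frac{22127616}{1399134025}*(-1) + \frac{2154537889}{1399134025}*(+1) + \frac{609892416}{1399134025}*(+1) = \frac{49}{25} (each basis 2-blade squares to minus the product of its generators' squares); cross terms between blades sharing an index anticommute and cancel. So B^2 = \frac{49}{25}.
B^2 = \frac{49}{25} — a positive square means the series sums to a boost: l = \frac{7}{5}, alpha*l = 3, so exp(alpha B) = cosh(3) + (sinh(3)/(\frac{7}{5}))*B = \cosh{\left(3 \right)} + (\frac{5 \sinh{\left(3 \right)}}{7})*B.
Answer: \cosh{\left(3 \right)} + \frac{672 \sinh{\left(3 \right)}}{7481} e_{12} + \frac{6631 \sinh{\left(3 \right)}}{7481} e_{13} - \frac{3528 \sinh{\left(3 \right)}}{7481} e_{23}


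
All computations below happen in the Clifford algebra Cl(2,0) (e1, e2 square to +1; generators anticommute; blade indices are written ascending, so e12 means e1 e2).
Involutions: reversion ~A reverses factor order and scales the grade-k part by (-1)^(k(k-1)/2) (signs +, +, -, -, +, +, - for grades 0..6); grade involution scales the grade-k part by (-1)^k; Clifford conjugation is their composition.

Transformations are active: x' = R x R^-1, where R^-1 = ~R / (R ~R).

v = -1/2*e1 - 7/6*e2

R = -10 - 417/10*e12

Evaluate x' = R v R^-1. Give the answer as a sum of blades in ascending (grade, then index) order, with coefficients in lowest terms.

~R = -10 + 417/10*e12, and R ~R = 183889/100, so R^-1 = ~R / (183889/100).
R v = 1073/20*e1 - 551/60*e2
Answer: -1059/12682*e1 + 48187/38046*e2


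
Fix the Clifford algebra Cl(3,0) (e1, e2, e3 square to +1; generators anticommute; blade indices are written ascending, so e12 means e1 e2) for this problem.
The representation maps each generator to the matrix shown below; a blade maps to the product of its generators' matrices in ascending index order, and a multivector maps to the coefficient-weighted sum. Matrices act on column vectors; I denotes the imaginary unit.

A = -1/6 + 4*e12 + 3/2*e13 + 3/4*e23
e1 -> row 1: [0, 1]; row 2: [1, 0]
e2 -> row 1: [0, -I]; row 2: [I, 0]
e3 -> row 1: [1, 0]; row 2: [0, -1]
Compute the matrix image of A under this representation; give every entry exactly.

Bivector images (products of the table entries): rho(e12) = rho(e1)rho(e2) = row 1: [I, 0]; row 2: [0, -I]; rho(e13) = rho(e1)rho(e3) = row 1: [0, -1]; row 2: [1, 0]; rho(e23) = rho(e2)rho(e3) = row 1: [0, I]; row 2: [I, 0].
M = (-1/6)*1 + (4)*rho(e12) + (3/2)*rho(e13) + (3/4)*rho(e23), summed entrywise (1 is the identity matrix):
Answer: row 1: [-1/6 + 4*I, -3/2 + 3*I/4]; row 2: [3/2 + 3*I/4, -1/6 - 4*I]


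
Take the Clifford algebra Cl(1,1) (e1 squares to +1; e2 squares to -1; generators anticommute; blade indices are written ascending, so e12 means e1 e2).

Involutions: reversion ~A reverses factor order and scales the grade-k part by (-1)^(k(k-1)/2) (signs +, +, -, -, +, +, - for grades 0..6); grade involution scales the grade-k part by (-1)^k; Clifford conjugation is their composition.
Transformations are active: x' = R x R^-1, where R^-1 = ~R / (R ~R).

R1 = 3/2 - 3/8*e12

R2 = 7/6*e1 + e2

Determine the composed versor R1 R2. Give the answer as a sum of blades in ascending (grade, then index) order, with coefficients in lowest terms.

Distribute over the terms of R1 (each basis-blade product reordered to ascending indices, repeated generators contracted through their squares):
(3/2) R2 = 7/4*e1 + 3/2*e2
(-3/8*e12) R2 = 3/8*e1 + 7/16*e2
Summing the partial products and collecting blades:
Answer: 17/8*e1 + 31/16*e2


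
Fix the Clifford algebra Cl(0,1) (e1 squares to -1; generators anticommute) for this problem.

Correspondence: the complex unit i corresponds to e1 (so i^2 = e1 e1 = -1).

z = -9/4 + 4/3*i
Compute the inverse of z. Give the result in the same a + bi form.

In blades: z = -9/4 + 4/3*e1.
With qbar = -9/4 - 4/3*e1 (scalar fixed, mapped units negated), z qbar = 985/144 (the sum of squared coefficients), so z^-1 = qbar / (985/144) = -324/985 - 192/985*e1; translating back:
Answer: -324/985 - 192/985*i


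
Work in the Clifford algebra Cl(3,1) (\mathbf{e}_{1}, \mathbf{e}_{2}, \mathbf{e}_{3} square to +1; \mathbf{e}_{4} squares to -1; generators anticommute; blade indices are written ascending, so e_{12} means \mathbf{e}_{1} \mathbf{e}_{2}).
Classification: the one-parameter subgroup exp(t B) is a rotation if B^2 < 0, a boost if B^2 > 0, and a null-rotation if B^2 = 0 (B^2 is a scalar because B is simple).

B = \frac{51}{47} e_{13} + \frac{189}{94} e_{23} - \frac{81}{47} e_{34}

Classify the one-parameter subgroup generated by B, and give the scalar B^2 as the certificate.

B^2 term by term: the squares give (\frac{51}{47})^2*(e_{13})^2 + (\frac{189}{94})^2*(e_{23})^2 + (-\frac{81}{47})^2*(e_{34})^2 = \frac{2601}{2209}*(-1) + \frac{35721}{8836}*(-1) + \frac{6561}{2209}*(+1) = -\frac{9}{4} (each basis 2-blade squares to minus the product of its generators' squares); cross terms between blades sharing an index anticommute and cancel. So B^2 = -\frac{9}{4}.
Answer: rotation, certificate B^2 = -\frac{9}{4}. Check the certificate: B^2 = -\frac{9}{4}, and that sign is decisive whatever form B takes.


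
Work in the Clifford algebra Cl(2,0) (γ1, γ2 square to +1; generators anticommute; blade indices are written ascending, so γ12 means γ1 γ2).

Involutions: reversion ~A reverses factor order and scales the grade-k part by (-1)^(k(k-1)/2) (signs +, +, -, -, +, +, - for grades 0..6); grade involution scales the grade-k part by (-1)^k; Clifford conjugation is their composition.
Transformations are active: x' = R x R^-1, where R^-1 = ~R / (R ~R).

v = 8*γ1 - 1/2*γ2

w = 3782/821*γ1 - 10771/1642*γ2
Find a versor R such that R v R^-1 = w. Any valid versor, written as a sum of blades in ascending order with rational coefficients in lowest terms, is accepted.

R = v + w = 10350/821*γ1 - 5796/821*γ2 works: the equal norms (257/4) guarantee its sandwich swaps v into w.
Answer: 10350/821*γ1 - 5796/821*γ2


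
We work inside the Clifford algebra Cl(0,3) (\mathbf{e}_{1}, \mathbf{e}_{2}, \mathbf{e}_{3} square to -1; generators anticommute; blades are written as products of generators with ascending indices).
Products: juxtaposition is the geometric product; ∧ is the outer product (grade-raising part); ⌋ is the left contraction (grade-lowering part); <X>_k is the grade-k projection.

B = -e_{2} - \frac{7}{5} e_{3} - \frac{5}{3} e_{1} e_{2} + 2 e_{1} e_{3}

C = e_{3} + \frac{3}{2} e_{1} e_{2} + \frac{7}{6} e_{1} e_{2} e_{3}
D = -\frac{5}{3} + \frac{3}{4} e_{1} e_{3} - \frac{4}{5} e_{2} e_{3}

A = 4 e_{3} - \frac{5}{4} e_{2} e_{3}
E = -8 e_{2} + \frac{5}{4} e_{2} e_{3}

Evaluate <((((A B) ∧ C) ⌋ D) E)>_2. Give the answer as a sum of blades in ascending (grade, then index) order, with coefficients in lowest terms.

step 1: \frac{28}{5} + 8 e_{1} - \frac{7}{4} e_{2} + \frac{5}{4} e_{3} + \frac{5}{2} e_{1} e_{2} + \frac{25}{12} e_{1} e_{3} + 4 e_{2} e_{3} - \frac{20}{3} e_{1} e_{2} e_{3}
step 2: \frac{28}{5} e_{3} + \frac{42}{5} e_{1} e_{2} + 8 e_{1} e_{3} - \frac{7}{4} e_{2} e_{3} + \frac{1309}{120} e_{1} e_{2} e_{3}
step 3: -\frac{37}{5} + \frac{21}{5} e_{1} - \frac{112}{25} e_{2}
step 4: -\frac{896}{25} + \frac{296}{5} e_{2} + \frac{28}{5} e_{3} - \frac{168}{5} e_{1} e_{2} - \frac{37}{4} e_{2} e_{3} + \frac{21}{4} e_{1} e_{2} e_{3}
step 5: -\frac{168}{5} e_{1} e_{2} - \frac{37}{4} e_{2} e_{3}
Answer: -\frac{168}{5} e_{1} e_{2} - \frac{37}{4} e_{2} e_{3}


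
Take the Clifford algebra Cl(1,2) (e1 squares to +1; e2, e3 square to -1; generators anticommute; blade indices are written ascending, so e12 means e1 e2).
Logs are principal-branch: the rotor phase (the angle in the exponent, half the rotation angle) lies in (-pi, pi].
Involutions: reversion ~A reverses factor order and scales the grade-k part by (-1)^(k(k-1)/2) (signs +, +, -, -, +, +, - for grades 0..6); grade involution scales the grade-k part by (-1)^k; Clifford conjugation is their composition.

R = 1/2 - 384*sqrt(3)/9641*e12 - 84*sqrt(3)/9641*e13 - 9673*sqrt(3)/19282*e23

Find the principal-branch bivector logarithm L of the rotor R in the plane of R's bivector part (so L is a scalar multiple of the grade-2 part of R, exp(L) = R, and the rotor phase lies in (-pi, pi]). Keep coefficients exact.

The scalar part of R is 1/2, which fixes the principal-branch rotor phase; the unit plane is then the bivector part divided by the sine of that phase, and L is that plane scaled by the phase.
Concretely: cos(phase) = 1/2 gives phase = ±pi/3, and since phase/sin(phase) is even the sign is immaterial: L = (phase/sin(phase)) * <R>_2 = (2*sqrt(3)*pi/9) * <R>_2.
Answer: -256*pi/9641*e12 - 56*pi/9641*e13 - 9673*pi/28923*e23


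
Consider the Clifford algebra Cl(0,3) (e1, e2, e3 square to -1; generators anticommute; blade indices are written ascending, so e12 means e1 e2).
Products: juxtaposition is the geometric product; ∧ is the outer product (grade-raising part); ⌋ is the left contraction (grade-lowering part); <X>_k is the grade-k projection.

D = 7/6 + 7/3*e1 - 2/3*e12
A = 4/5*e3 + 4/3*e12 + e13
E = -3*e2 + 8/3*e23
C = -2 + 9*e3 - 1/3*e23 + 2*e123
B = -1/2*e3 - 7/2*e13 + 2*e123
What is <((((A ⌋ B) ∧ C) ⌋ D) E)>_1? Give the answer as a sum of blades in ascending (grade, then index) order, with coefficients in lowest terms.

step 1: 39/10 - 14/5*e1 + 2*e2 - 8/3*e3 - 8/5*e12
step 2: -39/5 + 28/5*e1 - 4*e2 + 1213/30*e3 + 16/5*e12 - 126/5*e13 + 167/10*e23 - 17/3*e123
step 3: -601/30 - 233/15*e1 + 56/15*e2 + 26/5*e12
step 4: 56/5 + 78/5*e1 + 601/10*e2 - 448/45*e3 + 233/5*e12 - 208/15*e13 - 2404/45*e23 - 1864/45*e123
step 5: 78/5*e1 + 601/10*e2 - 448/45*e3
Answer: 78/5*e1 + 601/10*e2 - 448/45*e3


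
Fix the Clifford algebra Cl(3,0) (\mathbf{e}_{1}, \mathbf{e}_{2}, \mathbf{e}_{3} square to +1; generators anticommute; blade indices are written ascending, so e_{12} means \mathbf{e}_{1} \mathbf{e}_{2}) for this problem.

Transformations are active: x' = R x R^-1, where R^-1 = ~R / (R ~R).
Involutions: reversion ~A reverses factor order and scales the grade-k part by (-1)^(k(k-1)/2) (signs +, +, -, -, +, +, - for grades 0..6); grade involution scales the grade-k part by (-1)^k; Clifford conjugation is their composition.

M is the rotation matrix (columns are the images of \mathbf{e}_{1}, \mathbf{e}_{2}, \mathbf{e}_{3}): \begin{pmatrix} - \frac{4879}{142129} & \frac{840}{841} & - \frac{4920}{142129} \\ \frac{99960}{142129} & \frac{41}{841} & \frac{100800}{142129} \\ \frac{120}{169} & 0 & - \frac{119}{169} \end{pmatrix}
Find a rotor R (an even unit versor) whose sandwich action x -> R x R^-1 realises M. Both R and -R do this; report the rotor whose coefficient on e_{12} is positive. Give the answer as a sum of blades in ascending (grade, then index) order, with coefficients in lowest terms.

Method: write R = a + b12*e_{12} + b13*e_{13} + b23*e_{23} with a^2 + b12^2 + b13^2 + b23^2 = 1 (so R^-1 = ~R). Expanding the columns R e_j ~R gives tr M = 4a^2 - 1 and, from the antisymmetric part, M21 - M12 = -4a*b12, M13 - M31 = 4a*b13, M32 - M23 = -4a*b23.
Here tr M = -\frac{98029}{142129}, so a^2 = (1 + tr M)/4 = \frac{11025}{142129} and a = ±\frac{105}{377}. Taking a = \frac{105}{377}: M21 - M12 = -\frac{42000}{142129}, M13 - M31 = -\frac{105840}{142129}, M32 - M23 = -\frac{100800}{142129}, giving b12 = \frac{100}{377}, b13 = -\frac{252}{377}, b23 = \frac{240}{377}, i.e. R = \frac{105}{377} + \frac{100}{377} e_{12} - \frac{252}{377} e_{13} + \frac{240}{377} e_{23}.
Its e_{12} coefficient is already positive.
Answer: \frac{105}{377} + \frac{100}{377} e_{12} - \frac{252}{377} e_{13} + \frac{240}{377} e_{23}. Key observation: the double cover Spin(3) -> SO(3) sends R and -R to the same matrix (trace -\frac{98029}{142129} here), so the stated sign of the e_{12} coefficient is what selects one sheet.


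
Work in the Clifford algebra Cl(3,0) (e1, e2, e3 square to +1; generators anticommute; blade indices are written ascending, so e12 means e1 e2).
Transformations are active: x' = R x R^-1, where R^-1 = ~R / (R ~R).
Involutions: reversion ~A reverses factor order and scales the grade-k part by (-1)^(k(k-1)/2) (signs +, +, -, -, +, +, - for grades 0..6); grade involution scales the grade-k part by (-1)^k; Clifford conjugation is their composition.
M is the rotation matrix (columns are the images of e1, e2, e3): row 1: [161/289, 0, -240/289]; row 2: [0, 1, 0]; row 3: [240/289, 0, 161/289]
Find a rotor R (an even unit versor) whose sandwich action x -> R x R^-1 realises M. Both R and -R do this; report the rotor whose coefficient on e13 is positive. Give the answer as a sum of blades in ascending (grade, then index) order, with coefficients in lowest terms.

Method: write R = a + b12*e12 + b13*e13 + b23*e23 with a^2 + b12^2 + b13^2 + b23^2 = 1 (so R^-1 = ~R). Expanding the columns R e_j ~R gives tr M = 4a^2 - 1 and, from the antisymmetric part, M21 - M12 = -4a*b12, M13 - M31 = 4a*b13, M32 - M23 = -4a*b23.
Here tr M = 611/289, so a^2 = (1 + tr M)/4 = 225/289 and a = ±15/17. Taking a = 15/17: M21 - M12 = 0, M13 - M31 = -480/289, M32 - M23 = 0, giving b12 = 0, b13 = -8/17, b23 = 0, i.e. R = 15/17 - 8/17*e13.
Its e13 coefficient is negative, so report the other preimage -R.
Answer: -15/17 + 8/17*e13. Why the constraint matters: R and -R act identically through the sandwich — M has trace 611/289 either way — so only the sign condition on e13 picks one of the two preimages.


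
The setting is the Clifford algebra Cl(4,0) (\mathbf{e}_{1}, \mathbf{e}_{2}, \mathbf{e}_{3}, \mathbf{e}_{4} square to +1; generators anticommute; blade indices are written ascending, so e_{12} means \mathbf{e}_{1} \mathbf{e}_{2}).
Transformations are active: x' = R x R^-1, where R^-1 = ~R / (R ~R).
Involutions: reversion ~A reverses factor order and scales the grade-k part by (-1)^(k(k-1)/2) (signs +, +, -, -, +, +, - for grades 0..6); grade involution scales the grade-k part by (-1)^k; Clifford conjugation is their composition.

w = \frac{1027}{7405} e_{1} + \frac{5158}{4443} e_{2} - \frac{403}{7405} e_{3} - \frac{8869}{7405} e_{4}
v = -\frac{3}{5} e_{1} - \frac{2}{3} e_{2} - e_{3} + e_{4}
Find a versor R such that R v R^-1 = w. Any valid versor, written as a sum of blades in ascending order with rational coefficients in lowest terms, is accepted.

The midline construction: v and w both square to \frac{631}{225}, so reflecting in their sum -\frac{3416}{7405} e_{1} + \frac{732}{1481} e_{2} - \frac{7808}{7405} e_{3} - \frac{1464}{7405} e_{4} exchanges them.
Answer: -\frac{3416}{7405} e_{1} + \frac{732}{1481} e_{2} - \frac{7808}{7405} e_{3} - \frac{1464}{7405} e_{4}


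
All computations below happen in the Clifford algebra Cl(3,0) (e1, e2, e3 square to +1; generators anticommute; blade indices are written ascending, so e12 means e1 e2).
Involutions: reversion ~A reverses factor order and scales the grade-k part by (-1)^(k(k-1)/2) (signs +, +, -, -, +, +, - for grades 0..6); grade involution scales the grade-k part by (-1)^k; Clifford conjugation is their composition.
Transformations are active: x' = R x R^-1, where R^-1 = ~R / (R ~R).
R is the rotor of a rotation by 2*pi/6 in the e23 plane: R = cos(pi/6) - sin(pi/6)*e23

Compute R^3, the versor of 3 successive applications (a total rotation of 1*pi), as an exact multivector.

Because a rotor carries half the rotation angle, composing 3 copies of this e23-plane rotor multiplies the phase: 3*(pi/6) = pi/2, hence R^3 = cos(pi/2) - sin(pi/2)*e23.
cos(pi/2) = 0 and sin(pi/2) = 1, so R^3 = -e23. The net rotation is 1*pi; the rotor keeps the half-angle phase exactly.
Answer: -e23


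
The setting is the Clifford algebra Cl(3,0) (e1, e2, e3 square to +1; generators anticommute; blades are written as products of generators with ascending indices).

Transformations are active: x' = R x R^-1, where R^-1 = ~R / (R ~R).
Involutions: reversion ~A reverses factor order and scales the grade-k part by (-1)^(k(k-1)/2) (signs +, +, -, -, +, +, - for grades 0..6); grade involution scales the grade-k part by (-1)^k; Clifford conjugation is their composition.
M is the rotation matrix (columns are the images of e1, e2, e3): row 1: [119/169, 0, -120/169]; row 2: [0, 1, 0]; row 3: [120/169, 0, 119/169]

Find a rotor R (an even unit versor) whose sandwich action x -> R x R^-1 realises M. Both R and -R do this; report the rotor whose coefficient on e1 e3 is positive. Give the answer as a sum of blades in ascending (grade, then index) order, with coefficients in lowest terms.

Method: write R = a + b12*e1 e2 + b13*e1 e3 + b23*e2 e3 with a^2 + b12^2 + b13^2 + b23^2 = 1 (so R^-1 = ~R). Expanding the columns R e_j ~R gives tr M = 4a^2 - 1 and, from the antisymmetric part, M21 - M12 = -4a*b12, M13 - M31 = 4a*b13, M32 - M23 = -4a*b23.
Here tr M = 407/169, so a^2 = (1 + tr M)/4 = 144/169 and a = ±12/13. Taking a = 12/13: M21 - M12 = 0, M13 - M31 = -240/169, M32 - M23 = 0, giving b12 = 0, b13 = -5/13, b23 = 0, i.e. R = 12/13 - 5/13*e1 e3.
Its e1 e3 coefficient is negative, so report the other preimage -R.
Answer: -12/13 + 5/13*e1 e3. Note: both R and -R realise this M (trace 407/169); the covering map identifies them, and the e1 e3-coefficient sign is the tie-breaker.


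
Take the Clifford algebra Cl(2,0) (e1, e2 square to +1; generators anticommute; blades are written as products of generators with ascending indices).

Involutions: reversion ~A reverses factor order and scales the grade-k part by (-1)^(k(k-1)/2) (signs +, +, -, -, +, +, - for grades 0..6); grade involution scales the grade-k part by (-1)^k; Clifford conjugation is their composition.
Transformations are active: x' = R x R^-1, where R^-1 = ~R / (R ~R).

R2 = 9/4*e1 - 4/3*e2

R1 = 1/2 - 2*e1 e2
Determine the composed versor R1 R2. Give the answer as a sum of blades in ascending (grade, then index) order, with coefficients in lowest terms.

Distribute over the terms of R1 (each basis-blade product reordered to ascending indices, repeated generators contracted through their squares):
(1/2) R2 = 9/8*e1 - 2/3*e2
(-2*e1 e2) R2 = 8/3*e1 + 9/2*e2
Summing the partial products and collecting blades:
Answer: 91/24*e1 + 23/6*e2


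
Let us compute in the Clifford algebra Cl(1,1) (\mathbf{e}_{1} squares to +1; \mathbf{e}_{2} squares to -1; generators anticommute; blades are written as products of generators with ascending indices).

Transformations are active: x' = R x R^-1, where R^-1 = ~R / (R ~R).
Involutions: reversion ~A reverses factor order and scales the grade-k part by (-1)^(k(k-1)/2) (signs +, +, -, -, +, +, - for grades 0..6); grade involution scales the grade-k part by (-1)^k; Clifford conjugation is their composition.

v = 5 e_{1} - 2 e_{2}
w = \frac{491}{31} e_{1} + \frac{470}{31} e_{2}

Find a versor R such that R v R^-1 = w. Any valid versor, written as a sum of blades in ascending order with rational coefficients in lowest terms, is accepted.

Key observation: q(v) = q(w) = 21 (sandwiches preserve the norm), so R = v + w = \frac{646}{31} e_{1} + \frac{408}{31} e_{2} works whenever it is invertible — the component of v along it is kept and (v - w)/2 reverses, sending v to w.
Answer: \frac{646}{31} e_{1} + \frac{408}{31} e_{2}


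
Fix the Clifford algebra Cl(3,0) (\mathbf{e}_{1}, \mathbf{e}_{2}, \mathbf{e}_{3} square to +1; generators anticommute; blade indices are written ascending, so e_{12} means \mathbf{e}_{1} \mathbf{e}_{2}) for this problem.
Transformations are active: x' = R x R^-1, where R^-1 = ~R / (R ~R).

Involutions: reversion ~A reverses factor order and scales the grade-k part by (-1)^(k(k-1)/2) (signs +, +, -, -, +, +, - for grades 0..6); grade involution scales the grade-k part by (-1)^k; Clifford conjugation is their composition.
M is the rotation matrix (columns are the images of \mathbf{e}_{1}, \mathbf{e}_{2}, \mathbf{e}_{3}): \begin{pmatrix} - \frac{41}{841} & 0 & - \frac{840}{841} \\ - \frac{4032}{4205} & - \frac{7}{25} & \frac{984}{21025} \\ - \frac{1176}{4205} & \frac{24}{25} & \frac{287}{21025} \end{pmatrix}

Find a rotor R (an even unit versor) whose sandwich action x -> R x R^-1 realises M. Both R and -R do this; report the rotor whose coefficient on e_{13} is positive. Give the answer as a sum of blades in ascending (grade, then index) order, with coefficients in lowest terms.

Method: write R = a + b12*e_{12} + b13*e_{13} + b23*e_{23} with a^2 + b12^2 + b13^2 + b23^2 = 1 (so R^-1 = ~R). Expanding the columns R e_j ~R gives tr M = 4a^2 - 1 and, from the antisymmetric part, M21 - M12 = -4a*b12, M13 - M31 = 4a*b13, M32 - M23 = -4a*b23.
Here tr M = -\frac{265}{841}, so a^2 = (1 + tr M)/4 = \frac{144}{841} and a = ±\frac{12}{29}. Taking a = \frac{12}{29}: M21 - M12 = -\frac{4032}{4205}, M13 - M31 = -\frac{3024}{4205}, M32 - M23 = \frac{768}{841}, giving b12 = \frac{84}{145}, b13 = -\frac{63}{145}, b23 = -\frac{16}{29}, i.e. R = \frac{12}{29} + \frac{84}{145} e_{12} - \frac{63}{145} e_{13} - \frac{16}{29} e_{23}.
Its e_{13} coefficient is negative, so report the other preimage -R.
Answer: -\frac{12}{29} - \frac{84}{145} e_{12} + \frac{63}{145} e_{13} + \frac{16}{29} e_{23}. Key observation: the double cover Spin(3) -> SO(3) sends R and -R to the same matrix (trace -\frac{265}{841} here), so the stated sign of the e_{13} coefficient is what selects one sheet.


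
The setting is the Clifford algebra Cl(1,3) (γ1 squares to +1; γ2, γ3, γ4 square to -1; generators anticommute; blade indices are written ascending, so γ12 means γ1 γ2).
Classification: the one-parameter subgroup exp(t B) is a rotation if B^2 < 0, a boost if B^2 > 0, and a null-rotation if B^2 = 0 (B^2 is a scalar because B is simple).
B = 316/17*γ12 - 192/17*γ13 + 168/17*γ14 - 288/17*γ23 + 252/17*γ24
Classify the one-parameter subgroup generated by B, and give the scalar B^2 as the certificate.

B^2 term by term: the squares give (316/17)^2*(γ12)^2 + (-192/17)^2*(γ13)^2 + (168/17)^2*(γ14)^2 + (-288/17)^2*(γ23)^2 + (252/17)^2*(γ24)^2 = 99856/289*(+1) + 36864/289*(+1) + 28224/289*(+1) + 82944/289*(-1) + 63504/289*(-1) = 64 (each basis 2-blade squares to minus the product of its generators' squares); cross terms between blades sharing an index anticommute and cancel; the commuting (index-disjoint) pairs give grade-4 terms 2*c*c'*(blade product), which cancel blade by blade — γ1234: 96768/289 - 96768/289 = 0 — confirming B is simple. So B^2 = 64.
Answer: boost, certificate B^2 = 64. Because 64 is invariant under every versor sandwich, the classification follows from its sign alone.


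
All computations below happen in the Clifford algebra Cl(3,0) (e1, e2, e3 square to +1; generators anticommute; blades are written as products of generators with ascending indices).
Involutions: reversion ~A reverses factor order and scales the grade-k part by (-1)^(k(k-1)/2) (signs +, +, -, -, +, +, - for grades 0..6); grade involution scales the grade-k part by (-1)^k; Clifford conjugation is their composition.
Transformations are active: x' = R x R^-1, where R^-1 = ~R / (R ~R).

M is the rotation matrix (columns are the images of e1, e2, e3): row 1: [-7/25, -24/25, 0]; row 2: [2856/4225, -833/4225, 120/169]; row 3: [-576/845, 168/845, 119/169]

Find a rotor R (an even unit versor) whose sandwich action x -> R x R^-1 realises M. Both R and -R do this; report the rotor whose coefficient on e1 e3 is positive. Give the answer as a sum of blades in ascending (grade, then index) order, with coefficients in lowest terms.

Method: write R = a + b12*e1 e2 + b13*e1 e3 + b23*e2 e3 with a^2 + b12^2 + b13^2 + b23^2 = 1 (so R^-1 = ~R). Expanding the columns R e_j ~R gives tr M = 4a^2 - 1 and, from the antisymmetric part, M21 - M12 = -4a*b12, M13 - M31 = 4a*b13, M32 - M23 = -4a*b23.
Here tr M = 959/4225, so a^2 = (1 + tr M)/4 = 1296/4225 and a = ±36/65. Taking a = 36/65: M21 - M12 = 6912/4225, M13 - M31 = 576/845, M32 - M23 = -432/845, giving b12 = -48/65, b13 = 4/13, b23 = 3/13, i.e. R = 36/65 - 48/65*e1 e2 + 4/13*e1 e3 + 3/13*e2 e3.
Its e1 e3 coefficient is already positive.
Answer: 36/65 - 48/65*e1 e2 + 4/13*e1 e3 + 3/13*e2 e3. Key observation: the double cover Spin(3) -> SO(3) sends R and -R to the same matrix (trace 959/4225 here), so the stated sign of the e1 e3 coefficient is what selects one sheet.


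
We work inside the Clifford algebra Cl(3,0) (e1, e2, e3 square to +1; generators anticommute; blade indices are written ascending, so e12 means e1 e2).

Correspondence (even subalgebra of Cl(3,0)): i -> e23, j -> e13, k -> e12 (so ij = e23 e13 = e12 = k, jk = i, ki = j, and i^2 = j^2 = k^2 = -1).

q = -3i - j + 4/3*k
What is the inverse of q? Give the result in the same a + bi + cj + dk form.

In blades: q = 4/3*e12 - e13 - 3*e23.
With qbar = -4/3*e12 + e13 + 3*e23 (scalar fixed, mapped units negated), q qbar = 106/9 (the sum of squared coefficients), so q^-1 = qbar / (106/9) = -6/53*e12 + 9/106*e13 + 27/106*e23; translating back:
Answer: 27/106*i + 9/106*j - 6/53*k


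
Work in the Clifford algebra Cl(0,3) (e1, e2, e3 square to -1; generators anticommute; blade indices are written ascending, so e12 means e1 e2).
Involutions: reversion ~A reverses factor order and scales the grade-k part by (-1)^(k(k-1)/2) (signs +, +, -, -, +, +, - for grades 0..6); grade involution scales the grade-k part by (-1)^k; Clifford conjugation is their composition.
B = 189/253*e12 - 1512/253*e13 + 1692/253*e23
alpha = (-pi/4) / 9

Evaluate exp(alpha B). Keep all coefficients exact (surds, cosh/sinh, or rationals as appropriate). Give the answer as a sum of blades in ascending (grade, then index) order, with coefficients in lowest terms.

B^2 term by term: the squares give (189/253)^2*(e12)^2 + (-1512/253)^2*(e13)^2 + (1692/253)^2*(e23)^2 = 35721/64009*(-1) + 2286144/64009*(-1) + 2862864/64009*(-1) = -81 (each basis 2-blade squares to minus the product of its generators' squares); cross terms between blades sharing an index anticommute and cancel. So B^2 = -81.
B^2 = -81 — B^2 < 0, so the exponential closes trigonometrically: l = 9, alpha*l = -pi/4, so exp(alpha B) = cos(-pi/4) + (sin(-pi/4)/9)*B = sqrt(2)/2 + (-sqrt(2)/18)*B.
Answer: sqrt(2)/2 - 21*sqrt(2)/506*e12 + 84*sqrt(2)/253*e13 - 94*sqrt(2)/253*e23


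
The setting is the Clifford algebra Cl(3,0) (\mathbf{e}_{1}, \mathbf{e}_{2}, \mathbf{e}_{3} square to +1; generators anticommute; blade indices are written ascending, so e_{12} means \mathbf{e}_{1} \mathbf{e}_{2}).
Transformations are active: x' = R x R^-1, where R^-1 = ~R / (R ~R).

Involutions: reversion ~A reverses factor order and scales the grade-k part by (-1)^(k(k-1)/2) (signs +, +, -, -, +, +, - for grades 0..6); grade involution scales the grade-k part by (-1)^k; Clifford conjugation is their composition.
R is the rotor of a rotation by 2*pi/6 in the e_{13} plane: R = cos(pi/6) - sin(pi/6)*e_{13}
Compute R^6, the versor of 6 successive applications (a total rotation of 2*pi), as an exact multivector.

Because a rotor carries half the rotation angle, composing 6 copies of this e_{13}-plane rotor multiplies the phase: 6*(pi/6) = \pi, hence R^6 = cos(\pi) - sin(\pi)*e_{13}.
cos(\pi) = -1 and sin(\pi) = 0, so R^6 = -1. The total rotation 2*pi is 1 full turn, so every vector returns to itself, yet the rotor is -1, on the OTHER sheet of the double cover (an odd number of 2*pi turns).
Answer: -1


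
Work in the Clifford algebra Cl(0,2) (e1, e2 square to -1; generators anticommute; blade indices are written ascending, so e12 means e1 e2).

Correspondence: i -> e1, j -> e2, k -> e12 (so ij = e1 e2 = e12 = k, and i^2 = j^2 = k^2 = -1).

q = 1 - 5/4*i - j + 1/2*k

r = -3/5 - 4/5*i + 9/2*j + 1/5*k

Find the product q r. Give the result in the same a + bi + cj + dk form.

In blades: q = 1 - 5/4*e1 - e2 + 1/2*e12, r = -3/5 - 4/5*e1 + 9/2*e2 + 1/5*e12.
Distribute q over r term by term (generator squares from the signature, products reordered to ascending indices): (1)*r = -3/5 - 4/5*e1 + 9/2*e2 + 1/5*e12; (-5/4*e1)*r = -1 + 3/4*e1 + 1/4*e2 - 45/8*e12; (-e2)*r = 9/2 - 1/5*e1 + 3/5*e2 - 4/5*e12; (1/2*e12)*r = -1/10 - 9/4*e1 - 2/5*e2 - 3/10*e12.
Sum: 14/5 - 5/2*e1 + 99/20*e2 - 261/40*e12; translating back through the correspondence:
Answer: 14/5 - 5/2*i + 99/20*j - 261/40*k
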